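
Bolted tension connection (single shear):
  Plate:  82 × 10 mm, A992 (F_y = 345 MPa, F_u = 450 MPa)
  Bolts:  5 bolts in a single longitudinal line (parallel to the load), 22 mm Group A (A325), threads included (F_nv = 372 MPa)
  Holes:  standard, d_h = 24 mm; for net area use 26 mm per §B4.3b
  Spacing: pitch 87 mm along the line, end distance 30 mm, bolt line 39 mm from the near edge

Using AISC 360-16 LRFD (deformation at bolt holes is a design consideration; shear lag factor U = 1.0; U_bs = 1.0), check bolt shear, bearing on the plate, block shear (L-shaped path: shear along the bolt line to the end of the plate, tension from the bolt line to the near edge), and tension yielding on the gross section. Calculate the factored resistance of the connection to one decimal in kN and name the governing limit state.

Bolt shear: A_b = π(22)²/4 = 380.13 mm². φR_n = 0.75 × 372 × 380.13 × 5 × 1 = 530.3 kN.
Bearing (10 mm plate, F_u = 450 MPa): end bolts L_c = 30 − 24/2 = 18, R_n = min(1.2×18×10×450, 2.4×22×10×450) = 97.2 kN/bolt; interior L_c = 87 − 24 = 63, R_n = 237.6 kN/bolt. φR_n = 0.75 × (1×97.2 + 4×237.6) = 785.7 kN.
Block shear: shear path 1×[30+4×87] = 1×378 mm, A_gv = 3780, A_nv = 1×(378 − 4.5×26)×10 = 2610 mm²; tension to near edge: (39 − 0.5×26)×10 = 260 mm². R_n = min(0.6×450×2610, 0.6×345×3780) + 1.0×450×260 = min(704.7, 782.46) + 117 = 821.7 kN. φR_n = 0.75 × 821.7 = 616.3 kN.
Tension yield (gross): A_g = 82×10 = 820 mm². φR_n = 0.90 × 345 × 820 = 254.6 kN.
Governing: min(530.3, 785.7, 616.3, 254.6) = 254.6 kN → gross-section yield.

254.6 kN (gross-section yield governs)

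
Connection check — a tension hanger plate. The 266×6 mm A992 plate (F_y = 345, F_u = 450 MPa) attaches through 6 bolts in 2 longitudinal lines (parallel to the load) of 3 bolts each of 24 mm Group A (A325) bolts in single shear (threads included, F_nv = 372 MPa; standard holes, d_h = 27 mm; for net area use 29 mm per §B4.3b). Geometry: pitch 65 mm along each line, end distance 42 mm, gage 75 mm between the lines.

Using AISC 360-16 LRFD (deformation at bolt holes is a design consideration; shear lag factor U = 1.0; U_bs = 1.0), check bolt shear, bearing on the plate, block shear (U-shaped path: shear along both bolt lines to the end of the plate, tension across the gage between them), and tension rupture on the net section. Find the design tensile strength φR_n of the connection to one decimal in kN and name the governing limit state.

334.9 kN (block shear governs)

Bolt shear: A_b = π(24)²/4 = 452.39 mm². φR_n = 0.75 × 372 × 452.39 × 6 × 1 = 757.3 kN.
Bearing (6 mm plate, F_u = 450 MPa): end bolts L_c = 42 − 27/2 = 28.5, R_n = min(1.2×28.5×6×450, 2.4×24×6×450) = 92.34 kN/bolt; interior L_c = 65 − 27 = 38, R_n = 123.12 kN/bolt. φR_n = 0.75 × (2×92.34 + 4×123.12) = 507.9 kN.
Block shear: shear path 2×[42+2×65] = 2×172 mm, A_gv = 2064, A_nv = 2×(172 − 2.5×29)×6 = 1194 mm²; tension across gage: (75 − 1×29)×6 = 276 mm². R_n = min(0.6×450×1194, 0.6×345×2064) + 1.0×450×276 = min(322.38, 427.25) + 124.2 = 446.58 kN. φR_n = 0.75 × 446.58 = 334.9 kN.
Tension rupture (net): A_n = (266 − 2×29)×6 = 1248 mm² (U = 1.0, A_e = A_n). φR_n = 0.75 × 450 × 1248 = 421.2 kN.
Governing: min(757.3, 507.9, 334.9, 421.2) = 334.9 kN → block shear.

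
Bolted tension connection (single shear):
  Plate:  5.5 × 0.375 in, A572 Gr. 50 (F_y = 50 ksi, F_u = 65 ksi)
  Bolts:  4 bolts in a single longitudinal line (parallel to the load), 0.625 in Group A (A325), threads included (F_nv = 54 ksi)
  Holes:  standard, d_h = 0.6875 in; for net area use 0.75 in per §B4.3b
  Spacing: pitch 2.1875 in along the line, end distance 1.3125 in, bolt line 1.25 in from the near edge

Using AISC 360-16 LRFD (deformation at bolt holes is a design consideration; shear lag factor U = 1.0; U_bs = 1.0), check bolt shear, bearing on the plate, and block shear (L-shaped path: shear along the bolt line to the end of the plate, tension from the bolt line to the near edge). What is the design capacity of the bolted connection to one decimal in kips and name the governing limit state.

Bolt shear: A_b = π(0.625)²/4 = 0.3068 in². φR_n = 0.75 × 54 × 0.3068 × 4 × 1 = 49.7 kips.
Bearing (0.375 in plate, F_u = 65 ksi): end bolts L_c = 1.3125 − 0.6875/2 = 0.96875, R_n = min(1.2×0.96875×0.375×65, 2.4×0.625×0.375×65) = 28.336 kips/bolt; interior L_c = 2.1875 − 0.6875 = 1.5, R_n = 36.563 kips/bolt. φR_n = 0.75 × (1×28.336 + 3×36.563) = 103.5 kips.
Block shear: shear path 1×[1.3125+3×2.1875] = 1×7.875 in, A_gv = 2.9531, A_nv = 1×(7.875 − 3.5×0.75)×0.375 = 1.9688 in²; tension to near edge: (1.25 − 0.5×0.75)×0.375 = 0.32813 in². R_n = min(0.6×65×1.9688, 0.6×50×2.9531) + 1.0×65×0.32813 = min(76.783, 88.593) + 21.328 = 98.111 kips. φR_n = 0.75 × 98.111 = 73.6 kips.
Governing: min(49.7, 103.5, 73.6) = 49.7 kips → bolt shear.

49.7 kips (bolt shear governs)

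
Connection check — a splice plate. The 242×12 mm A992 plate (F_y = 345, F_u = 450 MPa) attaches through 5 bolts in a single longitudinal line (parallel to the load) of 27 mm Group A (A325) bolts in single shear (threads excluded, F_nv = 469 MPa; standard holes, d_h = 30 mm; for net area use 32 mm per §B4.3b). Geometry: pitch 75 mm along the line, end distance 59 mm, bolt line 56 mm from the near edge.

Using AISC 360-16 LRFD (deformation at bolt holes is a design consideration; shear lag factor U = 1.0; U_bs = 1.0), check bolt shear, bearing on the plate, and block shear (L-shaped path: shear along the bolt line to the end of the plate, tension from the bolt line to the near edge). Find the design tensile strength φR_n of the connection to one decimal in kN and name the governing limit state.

684.5 kN (block shear governs)

Bolt shear: A_b = π(27)²/4 = 572.56 mm². φR_n = 0.75 × 469 × 572.56 × 5 × 1 = 1007.0 kN.
Bearing (12 mm plate, F_u = 450 MPa): end bolts L_c = 59 − 30/2 = 44, R_n = min(1.2×44×12×450, 2.4×27×12×450) = 285.12 kN/bolt; interior L_c = 75 − 30 = 45, R_n = 291.6 kN/bolt. φR_n = 0.75 × (1×285.12 + 4×291.6) = 1088.6 kN.
Block shear: shear path 1×[59+4×75] = 1×359 mm, A_gv = 4308, A_nv = 1×(359 − 4.5×32)×12 = 2580 mm²; tension to near edge: (56 − 0.5×32)×12 = 480 mm². R_n = min(0.6×450×2580, 0.6×345×4308) + 1.0×450×480 = min(696.6, 891.76) + 216 = 912.6 kN. φR_n = 0.75 × 912.6 = 684.5 kN.
Governing: min(1007.0, 1088.6, 684.5) = 684.5 kN → block shear.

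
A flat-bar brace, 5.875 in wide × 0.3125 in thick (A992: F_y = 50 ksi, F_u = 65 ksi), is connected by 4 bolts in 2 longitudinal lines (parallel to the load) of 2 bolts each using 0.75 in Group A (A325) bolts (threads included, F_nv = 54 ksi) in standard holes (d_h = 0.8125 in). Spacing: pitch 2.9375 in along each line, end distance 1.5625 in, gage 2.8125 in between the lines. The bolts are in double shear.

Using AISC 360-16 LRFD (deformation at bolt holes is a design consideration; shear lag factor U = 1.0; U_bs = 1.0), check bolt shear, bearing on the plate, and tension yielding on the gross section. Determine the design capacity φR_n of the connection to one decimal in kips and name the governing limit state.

Bolt shear: A_b = π(0.75)²/4 = 0.44179 in². φR_n = 0.75 × 54 × 0.44179 × 4 × 2 = 143.1 kips.
Bearing (0.3125 in plate, F_u = 65 ksi): end bolts L_c = 1.5625 − 0.8125/2 = 1.15625, R_n = min(1.2×1.15625×0.3125×65, 2.4×0.75×0.3125×65) = 28.184 kips/bolt; interior L_c = 2.9375 − 0.8125 = 2.125, R_n = 36.563 kips/bolt. φR_n = 0.75 × (2×28.184 + 2×36.563) = 97.1 kips.
Tension yield (gross): A_g = 5.875×0.3125 = 1.8359 in². φR_n = 0.90 × 50 × 1.8359 = 82.6 kips.
Governing: min(143.1, 97.1, 82.6) = 82.6 kips → gross-section yield.

82.6 kips (gross-section yield governs)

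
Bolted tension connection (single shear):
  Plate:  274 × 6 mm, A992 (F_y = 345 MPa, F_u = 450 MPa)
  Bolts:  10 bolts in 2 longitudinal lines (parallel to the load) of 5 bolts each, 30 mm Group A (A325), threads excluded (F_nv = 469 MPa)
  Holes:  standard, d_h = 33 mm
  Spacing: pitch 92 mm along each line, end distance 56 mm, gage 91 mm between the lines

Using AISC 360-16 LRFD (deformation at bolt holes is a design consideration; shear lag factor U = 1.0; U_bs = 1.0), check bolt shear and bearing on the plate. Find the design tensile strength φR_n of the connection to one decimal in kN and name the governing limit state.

Bolt shear: A_b = π(30)²/4 = 706.86 mm². φR_n = 0.75 × 469 × 706.86 × 10 × 1 = 2486.4 kN.
Bearing (6 mm plate, F_u = 450 MPa): end bolts L_c = 56 − 33/2 = 39.5, R_n = min(1.2×39.5×6×450, 2.4×30×6×450) = 127.98 kN/bolt; interior L_c = 92 − 33 = 59, R_n = 191.16 kN/bolt. φR_n = 0.75 × (2×127.98 + 8×191.16) = 1338.9 kN.
Governing: min(2486.4, 1338.9) = 1338.9 kN → bearing.

1338.9 kN (bearing governs)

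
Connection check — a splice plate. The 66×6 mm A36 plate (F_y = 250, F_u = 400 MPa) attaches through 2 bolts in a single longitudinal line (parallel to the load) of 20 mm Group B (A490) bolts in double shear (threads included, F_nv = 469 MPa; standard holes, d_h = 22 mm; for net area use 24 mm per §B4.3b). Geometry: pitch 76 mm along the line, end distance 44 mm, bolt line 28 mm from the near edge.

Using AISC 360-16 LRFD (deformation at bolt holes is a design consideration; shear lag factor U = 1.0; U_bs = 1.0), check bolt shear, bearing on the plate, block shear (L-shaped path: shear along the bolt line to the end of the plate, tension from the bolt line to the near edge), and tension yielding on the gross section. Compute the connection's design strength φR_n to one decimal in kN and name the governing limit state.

89.1 kN (gross-section yield governs)

Bolt shear: A_b = π(20)²/4 = 314.16 mm². φR_n = 0.75 × 469 × 314.16 × 2 × 2 = 442.0 kN.
Bearing (6 mm plate, F_u = 400 MPa): end bolts L_c = 44 − 22/2 = 33, R_n = min(1.2×33×6×400, 2.4×20×6×400) = 95.04 kN/bolt; interior L_c = 76 − 22 = 54, R_n = 115.2 kN/bolt. φR_n = 0.75 × (1×95.04 + 1×115.2) = 157.7 kN.
Block shear: shear path 1×[44+1×76] = 1×120 mm, A_gv = 720, A_nv = 1×(120 − 1.5×24)×6 = 504 mm²; tension to near edge: (28 − 0.5×24)×6 = 96 mm². R_n = min(0.6×400×504, 0.6×250×720) + 1.0×400×96 = min(120.96, 108) + 38.4 = 146.4 kN. φR_n = 0.75 × 146.4 = 109.8 kN.
Tension yield (gross): A_g = 66×6 = 396 mm². φR_n = 0.90 × 250 × 396 = 89.1 kN.
Governing: min(442.0, 157.7, 109.8, 89.1) = 89.1 kN → gross-section yield.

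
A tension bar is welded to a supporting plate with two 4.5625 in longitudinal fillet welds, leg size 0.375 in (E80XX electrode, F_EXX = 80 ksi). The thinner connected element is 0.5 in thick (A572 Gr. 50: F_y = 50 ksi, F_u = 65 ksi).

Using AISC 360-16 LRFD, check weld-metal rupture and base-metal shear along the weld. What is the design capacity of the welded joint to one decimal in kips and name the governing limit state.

87.1 kips (weld metal governs)

Weld metal: throat = 0.707×0.375 = 0.26513 in, L = 2×4.5625 = 9.125 in. φR_n = 0.75 × 0.6 × 80 × 0.26513 × 9.125 = 87.1 kips.
Base metal shear (0.5 in plate): yield φR_n = 1.0×0.6×50×0.5×9.125 = 136.9 kips; rupture φR_n = 0.75×0.6×65×0.5×9.125 = 133.5 kips; take 133.5 kips (rupture).
Governing: min(87.1, 133.5) = 87.1 kips → weld metal.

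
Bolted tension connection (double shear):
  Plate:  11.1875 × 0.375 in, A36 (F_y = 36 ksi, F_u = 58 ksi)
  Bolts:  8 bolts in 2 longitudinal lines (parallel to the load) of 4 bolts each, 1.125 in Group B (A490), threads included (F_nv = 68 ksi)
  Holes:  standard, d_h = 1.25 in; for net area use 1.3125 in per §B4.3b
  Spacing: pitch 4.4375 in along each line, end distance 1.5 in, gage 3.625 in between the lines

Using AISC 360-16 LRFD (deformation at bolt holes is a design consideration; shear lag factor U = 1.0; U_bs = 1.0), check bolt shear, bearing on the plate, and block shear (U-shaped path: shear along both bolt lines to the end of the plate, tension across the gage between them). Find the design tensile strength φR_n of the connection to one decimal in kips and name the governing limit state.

Bolt shear: A_b = π(1.125)²/4 = 0.99402 in². φR_n = 0.75 × 68 × 0.99402 × 8 × 2 = 811.1 kips.
Bearing (0.375 in plate, F_u = 58 ksi): end bolts L_c = 1.5 − 1.25/2 = 0.875, R_n = min(1.2×0.875×0.375×58, 2.4×1.125×0.375×58) = 22.838 kips/bolt; interior L_c = 4.4375 − 1.25 = 3.1875, R_n = 58.725 kips/bolt. φR_n = 0.75 × (2×22.838 + 6×58.725) = 298.5 kips.
Block shear: shear path 2×[1.5+3×4.4375] = 2×14.8125 in, A_gv = 11.109, A_nv = 2×(14.8125 − 3.5×1.3125)×0.375 = 7.6641 in²; tension across gage: (3.625 − 1×1.3125)×0.375 = 0.86719 in². R_n = min(0.6×58×7.6641, 0.6×36×11.109) + 1.0×58×0.86719 = min(266.71, 239.95) + 50.297 = 290.25 kips. φR_n = 0.75 × 290.25 = 217.7 kips.
Governing: min(811.1, 298.5, 217.7) = 217.7 kips → block shear.

217.7 kips (block shear governs)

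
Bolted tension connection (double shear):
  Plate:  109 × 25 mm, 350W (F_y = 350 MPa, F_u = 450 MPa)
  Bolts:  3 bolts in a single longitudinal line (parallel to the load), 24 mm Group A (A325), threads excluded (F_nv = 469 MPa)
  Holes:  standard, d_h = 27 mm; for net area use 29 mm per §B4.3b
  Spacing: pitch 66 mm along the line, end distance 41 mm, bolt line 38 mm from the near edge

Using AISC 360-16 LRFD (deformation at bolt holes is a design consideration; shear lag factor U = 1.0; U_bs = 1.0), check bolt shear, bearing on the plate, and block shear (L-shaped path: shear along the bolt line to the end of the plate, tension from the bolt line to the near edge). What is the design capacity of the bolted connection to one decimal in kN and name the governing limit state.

707.1 kN (block shear governs)

Bolt shear: A_b = π(24)²/4 = 452.39 mm². φR_n = 0.75 × 469 × 452.39 × 3 × 2 = 954.8 kN.
Bearing (25 mm plate, F_u = 450 MPa): end bolts L_c = 41 − 27/2 = 27.5, R_n = min(1.2×27.5×25×450, 2.4×24×25×450) = 371.25 kN/bolt; interior L_c = 66 − 27 = 39, R_n = 526.5 kN/bolt. φR_n = 0.75 × (1×371.25 + 2×526.5) = 1068.2 kN.
Block shear: shear path 1×[41+2×66] = 1×173 mm, A_gv = 4325, A_nv = 1×(173 − 2.5×29)×25 = 2512.5 mm²; tension to near edge: (38 − 0.5×29)×25 = 587.5 mm². R_n = min(0.6×450×2512.5, 0.6×350×4325) + 1.0×450×587.5 = min(678.38, 908.25) + 264.38 = 942.76 kN. φR_n = 0.75 × 942.76 = 707.1 kN.
Governing: min(954.8, 1068.2, 707.1) = 707.1 kN → block shear.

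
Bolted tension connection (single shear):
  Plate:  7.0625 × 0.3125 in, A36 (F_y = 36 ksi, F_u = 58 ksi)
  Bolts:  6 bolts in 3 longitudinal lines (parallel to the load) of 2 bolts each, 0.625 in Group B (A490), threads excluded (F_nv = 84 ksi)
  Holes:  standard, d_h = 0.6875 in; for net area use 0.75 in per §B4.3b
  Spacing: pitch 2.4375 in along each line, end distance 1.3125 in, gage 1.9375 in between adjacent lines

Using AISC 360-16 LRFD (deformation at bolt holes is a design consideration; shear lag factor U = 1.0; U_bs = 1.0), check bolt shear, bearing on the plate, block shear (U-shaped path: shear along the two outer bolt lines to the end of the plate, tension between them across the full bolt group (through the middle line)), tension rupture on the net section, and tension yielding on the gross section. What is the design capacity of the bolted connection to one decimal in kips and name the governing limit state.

Bolt shear: A_b = π(0.625)²/4 = 0.3068 in². φR_n = 0.75 × 84 × 0.3068 × 6 × 1 = 116.0 kips.
Bearing (0.3125 in plate, F_u = 58 ksi): end bolts L_c = 1.3125 − 0.6875/2 = 0.96875, R_n = min(1.2×0.96875×0.3125×58, 2.4×0.625×0.3125×58) = 21.07 kips/bolt; interior L_c = 2.4375 − 0.6875 = 1.75, R_n = 27.188 kips/bolt. φR_n = 0.75 × (3×21.07 + 3×27.188) = 108.6 kips.
Block shear: shear path 2×[1.3125+1×2.4375] = 2×3.75 in, A_gv = 2.3438, A_nv = 2×(3.75 − 1.5×0.75)×0.3125 = 1.6406 in²; tension across gage: (3.875 − 2×0.75)×0.3125 = 0.74219 in². R_n = min(0.6×58×1.6406, 0.6×36×2.3438) + 1.0×58×0.74219 = min(57.093, 50.626) + 43.047 = 93.673 kips. φR_n = 0.75 × 93.673 = 70.3 kips.
Tension rupture (net): A_n = (7.0625 − 3×0.75)×0.3125 = 1.5039 in² (U = 1.0, A_e = A_n). φR_n = 0.75 × 58 × 1.5039 = 65.4 kips.
Tension yield (gross): A_g = 7.0625×0.3125 = 2.207 in². φR_n = 0.90 × 36 × 2.207 = 71.5 kips.
Governing: min(116.0, 108.6, 70.3, 65.4, 71.5) = 65.4 kips → net-section rupture.

65.4 kips (net-section rupture governs)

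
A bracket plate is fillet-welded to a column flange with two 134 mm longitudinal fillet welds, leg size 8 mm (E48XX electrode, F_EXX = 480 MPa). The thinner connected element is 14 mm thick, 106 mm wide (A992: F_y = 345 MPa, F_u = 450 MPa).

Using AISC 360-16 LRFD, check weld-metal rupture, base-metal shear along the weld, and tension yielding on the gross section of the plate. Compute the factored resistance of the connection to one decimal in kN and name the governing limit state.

Weld metal: throat = 0.707×8 = 5.656 mm, L = 2×134 = 268 mm. φR_n = 0.75 × 0.6 × 480 × 5.656 × 268 = 327.4 kN.
Base metal shear (14 mm plate): yield φR_n = 1.0×0.6×345×14×268 = 776.7 kN; rupture φR_n = 0.75×0.6×450×14×268 = 759.8 kN; take 759.8 kN (rupture).
Tension yield (gross): A_g = 106×14 = 1484 mm². φR_n = 0.90 × 345 × 1484 = 460.8 kN.
Governing: min(327.4, 759.8, 460.8) = 327.4 kN → weld metal.

327.4 kN (weld metal governs)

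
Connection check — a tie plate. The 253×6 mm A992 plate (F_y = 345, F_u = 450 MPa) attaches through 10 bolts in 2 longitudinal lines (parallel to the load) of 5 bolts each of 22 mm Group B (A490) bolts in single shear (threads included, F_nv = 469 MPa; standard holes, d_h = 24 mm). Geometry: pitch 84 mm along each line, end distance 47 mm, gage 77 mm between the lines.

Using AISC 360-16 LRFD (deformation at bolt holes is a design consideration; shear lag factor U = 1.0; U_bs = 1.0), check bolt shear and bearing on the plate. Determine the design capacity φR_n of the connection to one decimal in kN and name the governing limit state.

1025.5 kN (bearing governs)

Bolt shear: A_b = π(22)²/4 = 380.13 mm². φR_n = 0.75 × 469 × 380.13 × 10 × 1 = 1337.1 kN.
Bearing (6 mm plate, F_u = 450 MPa): end bolts L_c = 47 − 24/2 = 35, R_n = min(1.2×35×6×450, 2.4×22×6×450) = 113.4 kN/bolt; interior L_c = 84 − 24 = 60, R_n = 142.56 kN/bolt. φR_n = 0.75 × (2×113.4 + 8×142.56) = 1025.5 kN.
Governing: min(1337.1, 1025.5) = 1025.5 kN → bearing.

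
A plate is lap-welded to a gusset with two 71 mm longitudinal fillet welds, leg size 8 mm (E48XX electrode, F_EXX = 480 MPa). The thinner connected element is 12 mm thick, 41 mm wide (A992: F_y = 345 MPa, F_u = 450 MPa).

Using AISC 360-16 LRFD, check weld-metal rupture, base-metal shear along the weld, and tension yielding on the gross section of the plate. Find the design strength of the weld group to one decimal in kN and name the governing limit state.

Weld metal: throat = 0.707×8 = 5.656 mm, L = 2×71 = 142 mm. φR_n = 0.75 × 0.6 × 480 × 5.656 × 142 = 173.5 kN.
Base metal shear (12 mm plate): yield φR_n = 1.0×0.6×345×12×142 = 352.7 kN; rupture φR_n = 0.75×0.6×450×12×142 = 345.1 kN; take 345.1 kN (rupture).
Tension yield (gross): A_g = 41×12 = 492 mm². φR_n = 0.90 × 345 × 492 = 152.8 kN.
Governing: min(173.5, 345.1, 152.8) = 152.8 kN → gross-section yield.

152.8 kN (gross-section yield governs)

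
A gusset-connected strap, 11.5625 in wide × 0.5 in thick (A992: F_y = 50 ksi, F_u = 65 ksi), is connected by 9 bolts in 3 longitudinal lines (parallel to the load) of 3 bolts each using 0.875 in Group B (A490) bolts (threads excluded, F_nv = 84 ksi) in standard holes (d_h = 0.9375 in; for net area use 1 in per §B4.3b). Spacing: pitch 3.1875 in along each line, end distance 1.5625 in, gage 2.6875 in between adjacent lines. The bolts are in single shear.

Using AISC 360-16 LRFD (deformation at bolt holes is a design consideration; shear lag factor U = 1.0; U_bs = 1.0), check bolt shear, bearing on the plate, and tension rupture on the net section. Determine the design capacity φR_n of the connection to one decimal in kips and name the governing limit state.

208.7 kips (net-section rupture governs)

Bolt shear: A_b = π(0.875)²/4 = 0.60132 in². φR_n = 0.75 × 84 × 0.60132 × 9 × 1 = 340.9 kips.
Bearing (0.5 in plate, F_u = 65 ksi): end bolts L_c = 1.5625 − 0.9375/2 = 1.09375, R_n = min(1.2×1.09375×0.5×65, 2.4×0.875×0.5×65) = 42.656 kips/bolt; interior L_c = 3.1875 − 0.9375 = 2.25, R_n = 68.25 kips/bolt. φR_n = 0.75 × (3×42.656 + 6×68.25) = 403.1 kips.
Tension rupture (net): A_n = (11.5625 − 3×1)×0.5 = 4.2813 in² (U = 1.0, A_e = A_n). φR_n = 0.75 × 65 × 4.2813 = 208.7 kips.
Governing: min(340.9, 403.1, 208.7) = 208.7 kips → net-section rupture.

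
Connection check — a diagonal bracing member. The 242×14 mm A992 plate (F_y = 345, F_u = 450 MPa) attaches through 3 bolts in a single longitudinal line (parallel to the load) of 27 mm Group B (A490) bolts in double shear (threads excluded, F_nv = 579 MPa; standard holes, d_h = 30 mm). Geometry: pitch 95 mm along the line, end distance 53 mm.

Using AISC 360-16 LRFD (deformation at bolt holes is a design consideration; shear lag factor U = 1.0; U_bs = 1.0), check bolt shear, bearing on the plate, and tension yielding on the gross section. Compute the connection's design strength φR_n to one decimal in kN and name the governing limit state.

827.8 kN (bearing governs)

Bolt shear: A_b = π(27)²/4 = 572.56 mm². φR_n = 0.75 × 579 × 572.56 × 3 × 2 = 1491.8 kN.
Bearing (14 mm plate, F_u = 450 MPa): end bolts L_c = 53 − 30/2 = 38, R_n = min(1.2×38×14×450, 2.4×27×14×450) = 287.28 kN/bolt; interior L_c = 95 − 30 = 65, R_n = 408.24 kN/bolt. φR_n = 0.75 × (1×287.28 + 2×408.24) = 827.8 kN.
Tension yield (gross): A_g = 242×14 = 3388 mm². φR_n = 0.90 × 345 × 3388 = 1052.0 kN.
Governing: min(1491.8, 827.8, 1052.0) = 827.8 kN → bearing.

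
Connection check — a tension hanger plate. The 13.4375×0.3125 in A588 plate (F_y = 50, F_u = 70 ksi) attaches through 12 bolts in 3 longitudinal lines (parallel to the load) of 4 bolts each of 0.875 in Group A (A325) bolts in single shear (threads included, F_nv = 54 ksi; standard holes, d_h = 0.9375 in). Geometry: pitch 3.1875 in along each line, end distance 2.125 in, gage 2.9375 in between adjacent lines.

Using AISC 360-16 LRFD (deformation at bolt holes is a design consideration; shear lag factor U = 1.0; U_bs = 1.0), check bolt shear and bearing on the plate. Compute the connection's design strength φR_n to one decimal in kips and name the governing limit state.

292.2 kips (bolt shear governs)

Bolt shear: A_b = π(0.875)²/4 = 0.60132 in². φR_n = 0.75 × 54 × 0.60132 × 12 × 1 = 292.2 kips.
Bearing (0.3125 in plate, F_u = 70 ksi): end bolts L_c = 2.125 − 0.9375/2 = 1.65625, R_n = min(1.2×1.65625×0.3125×70, 2.4×0.875×0.3125×70) = 43.477 kips/bolt; interior L_c = 3.1875 − 0.9375 = 2.25, R_n = 45.938 kips/bolt. φR_n = 0.75 × (3×43.477 + 9×45.938) = 407.9 kips.
Governing: min(292.2, 407.9) = 292.2 kips → bolt shear.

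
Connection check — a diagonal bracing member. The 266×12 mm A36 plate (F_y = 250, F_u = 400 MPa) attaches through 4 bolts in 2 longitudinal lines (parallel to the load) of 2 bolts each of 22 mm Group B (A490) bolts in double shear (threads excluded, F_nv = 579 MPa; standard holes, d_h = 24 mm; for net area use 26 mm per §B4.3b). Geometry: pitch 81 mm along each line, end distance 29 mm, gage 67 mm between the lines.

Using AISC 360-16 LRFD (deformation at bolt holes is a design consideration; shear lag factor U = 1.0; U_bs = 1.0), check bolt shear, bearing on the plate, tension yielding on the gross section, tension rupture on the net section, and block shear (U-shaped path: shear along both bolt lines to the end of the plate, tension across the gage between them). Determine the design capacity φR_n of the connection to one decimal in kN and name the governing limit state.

Bolt shear: A_b = π(22)²/4 = 380.13 mm². φR_n = 0.75 × 579 × 380.13 × 4 × 2 = 1320.6 kN.
Bearing (12 mm plate, F_u = 400 MPa): end bolts L_c = 29 − 24/2 = 17, R_n = min(1.2×17×12×400, 2.4×22×12×400) = 97.92 kN/bolt; interior L_c = 81 − 24 = 57, R_n = 253.44 kN/bolt. φR_n = 0.75 × (2×97.92 + 2×253.44) = 527.0 kN.
Tension yield (gross): A_g = 266×12 = 3192 mm². φR_n = 0.90 × 250 × 3192 = 718.2 kN.
Tension rupture (net): A_n = (266 − 2×26)×12 = 2568 mm² (U = 1.0, A_e = A_n). φR_n = 0.75 × 400 × 2568 = 770.4 kN.
Block shear: shear path 2×[29+1×81] = 2×110 mm, A_gv = 2640, A_nv = 2×(110 − 1.5×26)×12 = 1704 mm²; tension across gage: (67 − 1×26)×12 = 492 mm². R_n = min(0.6×400×1704, 0.6×250×2640) + 1.0×400×492 = min(408.96, 396) + 196.8 = 592.8 kN. φR_n = 0.75 × 592.8 = 444.6 kN.
Governing: min(1320.6, 527.0, 718.2, 770.4, 444.6) = 444.6 kN → block shear.

444.6 kN (block shear governs)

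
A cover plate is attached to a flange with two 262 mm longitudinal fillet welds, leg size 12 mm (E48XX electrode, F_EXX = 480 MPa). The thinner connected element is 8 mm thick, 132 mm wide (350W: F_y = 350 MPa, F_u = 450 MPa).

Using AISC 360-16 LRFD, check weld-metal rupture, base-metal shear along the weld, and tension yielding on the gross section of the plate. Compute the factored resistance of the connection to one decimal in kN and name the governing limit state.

Weld metal: throat = 0.707×12 = 8.484 mm, L = 2×262 = 524 mm. φR_n = 0.75 × 0.6 × 480 × 8.484 × 524 = 960.3 kN.
Base metal shear (8 mm plate): yield φR_n = 1.0×0.6×350×8×524 = 880.3 kN; rupture φR_n = 0.75×0.6×450×8×524 = 848.9 kN; take 848.9 kN (rupture).
Tension yield (gross): A_g = 132×8 = 1056 mm². φR_n = 0.90 × 350 × 1056 = 332.6 kN.
Governing: min(960.3, 848.9, 332.6) = 332.6 kN → gross-section yield.

332.6 kN (gross-section yield governs)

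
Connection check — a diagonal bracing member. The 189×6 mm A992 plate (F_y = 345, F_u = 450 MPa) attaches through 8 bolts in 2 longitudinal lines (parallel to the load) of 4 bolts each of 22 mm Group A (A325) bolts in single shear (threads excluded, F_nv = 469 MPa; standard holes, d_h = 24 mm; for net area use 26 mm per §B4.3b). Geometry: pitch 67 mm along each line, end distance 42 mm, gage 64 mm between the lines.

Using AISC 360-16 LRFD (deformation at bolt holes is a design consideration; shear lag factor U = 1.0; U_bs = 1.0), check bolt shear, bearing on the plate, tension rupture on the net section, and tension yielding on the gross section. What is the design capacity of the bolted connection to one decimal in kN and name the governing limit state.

Bolt shear: A_b = π(22)²/4 = 380.13 mm². φR_n = 0.75 × 469 × 380.13 × 8 × 1 = 1069.7 kN.
Bearing (6 mm plate, F_u = 450 MPa): end bolts L_c = 42 − 24/2 = 30, R_n = min(1.2×30×6×450, 2.4×22×6×450) = 97.2 kN/bolt; interior L_c = 67 − 24 = 43, R_n = 139.32 kN/bolt. φR_n = 0.75 × (2×97.2 + 6×139.32) = 772.7 kN.
Tension rupture (net): A_n = (189 − 2×26)×6 = 822 mm² (U = 1.0, A_e = A_n). φR_n = 0.75 × 450 × 822 = 277.4 kN.
Tension yield (gross): A_g = 189×6 = 1134 mm². φR_n = 0.90 × 345 × 1134 = 352.1 kN.
Governing: min(1069.7, 772.7, 277.4, 352.1) = 277.4 kN → net-section rupture.

277.4 kN (net-section rupture governs)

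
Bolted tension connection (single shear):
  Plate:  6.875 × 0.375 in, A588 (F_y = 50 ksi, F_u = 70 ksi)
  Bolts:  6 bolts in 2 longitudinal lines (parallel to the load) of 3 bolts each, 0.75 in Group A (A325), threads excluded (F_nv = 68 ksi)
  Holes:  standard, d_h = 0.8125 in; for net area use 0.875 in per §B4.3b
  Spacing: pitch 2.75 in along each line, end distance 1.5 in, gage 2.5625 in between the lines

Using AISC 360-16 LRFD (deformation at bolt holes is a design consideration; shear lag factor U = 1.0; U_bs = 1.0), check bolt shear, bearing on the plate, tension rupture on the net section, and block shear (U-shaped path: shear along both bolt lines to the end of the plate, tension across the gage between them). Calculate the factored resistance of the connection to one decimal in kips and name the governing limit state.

100.9 kips (net-section rupture governs)

Bolt shear: A_b = π(0.75)²/4 = 0.44179 in². φR_n = 0.75 × 68 × 0.44179 × 6 × 1 = 135.2 kips.
Bearing (0.375 in plate, F_u = 70 ksi): end bolts L_c = 1.5 − 0.8125/2 = 1.09375, R_n = min(1.2×1.09375×0.375×70, 2.4×0.75×0.375×70) = 34.453 kips/bolt; interior L_c = 2.75 − 0.8125 = 1.9375, R_n = 47.25 kips/bolt. φR_n = 0.75 × (2×34.453 + 4×47.25) = 193.4 kips.
Tension rupture (net): A_n = (6.875 − 2×0.875)×0.375 = 1.9219 in² (U = 1.0, A_e = A_n). φR_n = 0.75 × 70 × 1.9219 = 100.9 kips.
Block shear: shear path 2×[1.5+2×2.75] = 2×7 in, A_gv = 5.25, A_nv = 2×(7 − 2.5×0.875)×0.375 = 3.6094 in²; tension across gage: (2.5625 − 1×0.875)×0.375 = 0.63281 in². R_n = min(0.6×70×3.6094, 0.6×50×5.25) + 1.0×70×0.63281 = min(151.59, 157.5) + 44.297 = 195.89 kips. φR_n = 0.75 × 195.89 = 146.9 kips.
Governing: min(135.2, 193.4, 100.9, 146.9) = 100.9 kips → net-section rupture.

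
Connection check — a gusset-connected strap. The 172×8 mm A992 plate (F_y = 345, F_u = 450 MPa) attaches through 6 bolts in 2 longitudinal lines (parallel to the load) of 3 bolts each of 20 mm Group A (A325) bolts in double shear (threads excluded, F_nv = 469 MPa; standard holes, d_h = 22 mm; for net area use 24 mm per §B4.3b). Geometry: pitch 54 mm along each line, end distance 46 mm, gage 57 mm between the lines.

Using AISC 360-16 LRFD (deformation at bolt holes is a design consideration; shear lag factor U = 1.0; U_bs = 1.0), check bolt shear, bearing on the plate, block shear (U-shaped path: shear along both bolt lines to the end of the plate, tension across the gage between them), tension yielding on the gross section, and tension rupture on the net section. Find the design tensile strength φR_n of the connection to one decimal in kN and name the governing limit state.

Bolt shear: A_b = π(20)²/4 = 314.16 mm². φR_n = 0.75 × 469 × 314.16 × 6 × 2 = 1326.1 kN.
Bearing (8 mm plate, F_u = 450 MPa): end bolts L_c = 46 − 22/2 = 35, R_n = min(1.2×35×8×450, 2.4×20×8×450) = 151.2 kN/bolt; interior L_c = 54 − 22 = 32, R_n = 138.24 kN/bolt. φR_n = 0.75 × (2×151.2 + 4×138.24) = 641.5 kN.
Block shear: shear path 2×[46+2×54] = 2×154 mm, A_gv = 2464, A_nv = 2×(154 − 2.5×24)×8 = 1504 mm²; tension across gage: (57 − 1×24)×8 = 264 mm². R_n = min(0.6×450×1504, 0.6×345×2464) + 1.0×450×264 = min(406.08, 510.05) + 118.8 = 524.88 kN. φR_n = 0.75 × 524.88 = 393.7 kN.
Tension yield (gross): A_g = 172×8 = 1376 mm². φR_n = 0.90 × 345 × 1376 = 427.2 kN.
Tension rupture (net): A_n = (172 − 2×24)×8 = 992 mm² (U = 1.0, A_e = A_n). φR_n = 0.75 × 450 × 992 = 334.8 kN.
Governing: min(1326.1, 641.5, 393.7, 427.2, 334.8) = 334.8 kN → net-section rupture.

334.8 kN (net-section rupture governs)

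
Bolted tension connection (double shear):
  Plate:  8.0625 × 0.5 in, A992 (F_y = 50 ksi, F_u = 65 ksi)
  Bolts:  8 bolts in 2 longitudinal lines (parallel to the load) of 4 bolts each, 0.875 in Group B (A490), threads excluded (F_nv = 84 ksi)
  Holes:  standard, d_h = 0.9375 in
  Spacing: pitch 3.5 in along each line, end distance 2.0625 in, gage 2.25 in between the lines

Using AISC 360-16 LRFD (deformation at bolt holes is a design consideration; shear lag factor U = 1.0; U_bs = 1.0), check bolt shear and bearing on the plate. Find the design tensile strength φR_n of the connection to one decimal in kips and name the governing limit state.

Bolt shear: A_b = π(0.875)²/4 = 0.60132 in². φR_n = 0.75 × 84 × 0.60132 × 8 × 2 = 606.1 kips.
Bearing (0.5 in plate, F_u = 65 ksi): end bolts L_c = 2.0625 − 0.9375/2 = 1.59375, R_n = min(1.2×1.59375×0.5×65, 2.4×0.875×0.5×65) = 62.156 kips/bolt; interior L_c = 3.5 − 0.9375 = 2.5625, R_n = 68.25 kips/bolt. φR_n = 0.75 × (2×62.156 + 6×68.25) = 400.4 kips.
Governing: min(606.1, 400.4) = 400.4 kips → bearing.

400.4 kips (bearing governs)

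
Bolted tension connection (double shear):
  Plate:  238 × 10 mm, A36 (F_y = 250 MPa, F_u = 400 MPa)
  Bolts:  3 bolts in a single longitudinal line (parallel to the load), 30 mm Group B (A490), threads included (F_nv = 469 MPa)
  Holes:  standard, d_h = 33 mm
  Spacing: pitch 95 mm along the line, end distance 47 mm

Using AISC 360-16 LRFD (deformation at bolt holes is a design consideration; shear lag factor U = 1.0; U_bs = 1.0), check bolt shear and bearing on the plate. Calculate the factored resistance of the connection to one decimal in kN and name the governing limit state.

Bolt shear: A_b = π(30)²/4 = 706.86 mm². φR_n = 0.75 × 469 × 706.86 × 3 × 2 = 1491.8 kN.
Bearing (10 mm plate, F_u = 400 MPa): end bolts L_c = 47 − 33/2 = 30.5, R_n = min(1.2×30.5×10×400, 2.4×30×10×400) = 146.4 kN/bolt; interior L_c = 95 − 33 = 62, R_n = 288 kN/bolt. φR_n = 0.75 × (1×146.4 + 2×288) = 541.8 kN.
Governing: min(1491.8, 541.8) = 541.8 kN → bearing.

541.8 kN (bearing governs)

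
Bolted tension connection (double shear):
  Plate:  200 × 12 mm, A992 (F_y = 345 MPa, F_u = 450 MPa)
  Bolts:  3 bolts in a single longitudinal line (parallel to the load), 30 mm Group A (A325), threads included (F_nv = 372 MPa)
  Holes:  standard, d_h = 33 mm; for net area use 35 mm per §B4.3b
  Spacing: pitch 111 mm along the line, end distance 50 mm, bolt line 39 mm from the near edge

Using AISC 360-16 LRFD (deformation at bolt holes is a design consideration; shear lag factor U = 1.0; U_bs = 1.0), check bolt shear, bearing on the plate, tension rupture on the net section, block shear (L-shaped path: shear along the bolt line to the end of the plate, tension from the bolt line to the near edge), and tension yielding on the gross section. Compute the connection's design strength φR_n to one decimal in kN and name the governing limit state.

535.4 kN (block shear governs)

Bolt shear: A_b = π(30)²/4 = 706.86 mm². φR_n = 0.75 × 372 × 706.86 × 3 × 2 = 1183.3 kN.
Bearing (12 mm plate, F_u = 450 MPa): end bolts L_c = 50 − 33/2 = 33.5, R_n = min(1.2×33.5×12×450, 2.4×30×12×450) = 217.08 kN/bolt; interior L_c = 111 − 33 = 78, R_n = 388.8 kN/bolt. φR_n = 0.75 × (1×217.08 + 2×388.8) = 746.0 kN.
Tension rupture (net): A_n = (200 − 1×35)×12 = 1980 mm² (U = 1.0, A_e = A_n). φR_n = 0.75 × 450 × 1980 = 668.3 kN.
Block shear: shear path 1×[50+2×111] = 1×272 mm, A_gv = 3264, A_nv = 1×(272 − 2.5×35)×12 = 2214 mm²; tension to near edge: (39 − 0.5×35)×12 = 258 mm². R_n = min(0.6×450×2214, 0.6×345×3264) + 1.0×450×258 = min(597.78, 675.65) + 116.1 = 713.88 kN. φR_n = 0.75 × 713.88 = 535.4 kN.
Tension yield (gross): A_g = 200×12 = 2400 mm². φR_n = 0.90 × 345 × 2400 = 745.2 kN.
Governing: min(1183.3, 746.0, 668.3, 535.4, 745.2) = 535.4 kN → block shear.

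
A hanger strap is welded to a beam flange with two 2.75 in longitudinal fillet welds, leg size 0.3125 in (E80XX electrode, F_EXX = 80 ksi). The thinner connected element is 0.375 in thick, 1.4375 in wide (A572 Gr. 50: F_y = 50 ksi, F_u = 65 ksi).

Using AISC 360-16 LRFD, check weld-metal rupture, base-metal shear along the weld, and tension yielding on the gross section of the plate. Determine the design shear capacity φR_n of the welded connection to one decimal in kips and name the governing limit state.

Weld metal: throat = 0.707×0.3125 = 0.22094 in, L = 2×2.75 = 5.5 in. φR_n = 0.75 × 0.6 × 80 × 0.22094 × 5.5 = 43.7 kips.
Base metal shear (0.375 in plate): yield φR_n = 1.0×0.6×50×0.375×5.5 = 61.9 kips; rupture φR_n = 0.75×0.6×65×0.375×5.5 = 60.3 kips; take 60.3 kips (rupture).
Tension yield (gross): A_g = 1.4375×0.375 = 0.53906 in². φR_n = 0.90 × 50 × 0.53906 = 24.3 kips.
Governing: min(43.7, 60.3, 24.3) = 24.3 kips → gross-section yield.

24.3 kips (gross-section yield governs)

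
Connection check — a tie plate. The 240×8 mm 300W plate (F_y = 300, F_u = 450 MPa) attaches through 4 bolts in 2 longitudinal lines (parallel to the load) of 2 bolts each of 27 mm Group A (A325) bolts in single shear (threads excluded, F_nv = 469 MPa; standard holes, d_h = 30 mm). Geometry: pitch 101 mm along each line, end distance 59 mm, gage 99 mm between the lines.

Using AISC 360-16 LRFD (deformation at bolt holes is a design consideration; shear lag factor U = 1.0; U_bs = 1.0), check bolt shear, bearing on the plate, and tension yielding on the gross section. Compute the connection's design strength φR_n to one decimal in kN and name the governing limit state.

Bolt shear: A_b = π(27)²/4 = 572.56 mm². φR_n = 0.75 × 469 × 572.56 × 4 × 1 = 805.6 kN.
Bearing (8 mm plate, F_u = 450 MPa): end bolts L_c = 59 − 30/2 = 44, R_n = min(1.2×44×8×450, 2.4×27×8×450) = 190.08 kN/bolt; interior L_c = 101 − 30 = 71, R_n = 233.28 kN/bolt. φR_n = 0.75 × (2×190.08 + 2×233.28) = 635.0 kN.
Tension yield (gross): A_g = 240×8 = 1920 mm². φR_n = 0.90 × 300 × 1920 = 518.4 kN.
Governing: min(805.6, 635.0, 518.4) = 518.4 kN → gross-section yield.

518.4 kN (gross-section yield governs)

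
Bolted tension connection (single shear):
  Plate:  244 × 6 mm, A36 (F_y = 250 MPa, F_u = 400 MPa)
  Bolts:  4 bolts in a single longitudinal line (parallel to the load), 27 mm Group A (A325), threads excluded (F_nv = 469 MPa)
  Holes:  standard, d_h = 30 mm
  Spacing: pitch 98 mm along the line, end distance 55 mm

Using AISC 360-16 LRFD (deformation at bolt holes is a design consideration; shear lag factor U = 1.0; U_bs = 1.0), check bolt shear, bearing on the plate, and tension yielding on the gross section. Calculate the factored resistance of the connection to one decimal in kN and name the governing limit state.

Bolt shear: A_b = π(27)²/4 = 572.56 mm². φR_n = 0.75 × 469 × 572.56 × 4 × 1 = 805.6 kN.
Bearing (6 mm plate, F_u = 400 MPa): end bolts L_c = 55 − 30/2 = 40, R_n = min(1.2×40×6×400, 2.4×27×6×400) = 115.2 kN/bolt; interior L_c = 98 − 30 = 68, R_n = 155.52 kN/bolt. φR_n = 0.75 × (1×115.2 + 3×155.52) = 436.3 kN.
Tension yield (gross): A_g = 244×6 = 1464 mm². φR_n = 0.90 × 250 × 1464 = 329.4 kN.
Governing: min(805.6, 436.3, 329.4) = 329.4 kN → gross-section yield.

329.4 kN (gross-section yield governs)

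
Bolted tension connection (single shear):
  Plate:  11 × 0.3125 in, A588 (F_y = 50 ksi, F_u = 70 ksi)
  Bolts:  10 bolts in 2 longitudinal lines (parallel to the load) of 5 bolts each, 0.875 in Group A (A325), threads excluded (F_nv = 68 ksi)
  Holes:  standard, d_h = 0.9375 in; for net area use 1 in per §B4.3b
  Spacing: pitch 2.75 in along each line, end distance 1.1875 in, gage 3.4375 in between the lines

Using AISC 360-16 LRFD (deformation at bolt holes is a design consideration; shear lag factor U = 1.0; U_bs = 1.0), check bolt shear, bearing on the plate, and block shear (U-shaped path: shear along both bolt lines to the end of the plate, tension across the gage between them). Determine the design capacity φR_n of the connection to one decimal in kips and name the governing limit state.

Bolt shear: A_b = π(0.875)²/4 = 0.60132 in². φR_n = 0.75 × 68 × 0.60132 × 10 × 1 = 306.7 kips.
Bearing (0.3125 in plate, F_u = 70 ksi): end bolts L_c = 1.1875 − 0.9375/2 = 0.71875, R_n = min(1.2×0.71875×0.3125×70, 2.4×0.875×0.3125×70) = 18.867 kips/bolt; interior L_c = 2.75 − 0.9375 = 1.8125, R_n = 45.938 kips/bolt. φR_n = 0.75 × (2×18.867 + 8×45.938) = 303.9 kips.
Block shear: shear path 2×[1.1875+4×2.75] = 2×12.1875 in, A_gv = 7.6172, A_nv = 2×(12.1875 − 4.5×1)×0.3125 = 4.8047 in²; tension across gage: (3.4375 − 1×1)×0.3125 = 0.76172 in². R_n = min(0.6×70×4.8047, 0.6×50×7.6172) + 1.0×70×0.76172 = min(201.8, 228.52) + 53.32 = 255.12 kips. φR_n = 0.75 × 255.12 = 191.3 kips.
Governing: min(306.7, 303.9, 191.3) = 191.3 kips → block shear.

191.3 kips (block shear governs)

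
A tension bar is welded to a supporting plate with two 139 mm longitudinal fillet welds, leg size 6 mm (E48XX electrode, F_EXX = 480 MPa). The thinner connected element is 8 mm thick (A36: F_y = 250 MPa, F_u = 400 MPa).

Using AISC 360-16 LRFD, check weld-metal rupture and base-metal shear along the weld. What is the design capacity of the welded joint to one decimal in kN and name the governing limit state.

Weld metal: throat = 0.707×6 = 4.242 mm, L = 2×139 = 278 mm. φR_n = 0.75 × 0.6 × 480 × 4.242 × 278 = 254.7 kN.
Base metal shear (8 mm plate): yield φR_n = 1.0×0.6×250×8×278 = 333.6 kN; rupture φR_n = 0.75×0.6×400×8×278 = 400.3 kN; take 333.6 kN (yield).
Governing: min(254.7, 333.6) = 254.7 kN → weld metal.

254.7 kN (weld metal governs)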